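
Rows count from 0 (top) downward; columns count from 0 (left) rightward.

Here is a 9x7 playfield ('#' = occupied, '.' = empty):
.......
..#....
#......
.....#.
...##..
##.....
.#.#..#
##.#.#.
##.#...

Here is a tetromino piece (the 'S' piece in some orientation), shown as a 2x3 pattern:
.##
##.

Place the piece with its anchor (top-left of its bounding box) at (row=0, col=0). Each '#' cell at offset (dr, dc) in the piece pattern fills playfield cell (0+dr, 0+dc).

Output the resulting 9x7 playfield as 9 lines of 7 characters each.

Fill (0+0,0+1) = (0,1)
Fill (0+0,0+2) = (0,2)
Fill (0+1,0+0) = (1,0)
Fill (0+1,0+1) = (1,1)

Answer: .##....
###....
#......
.....#.
...##..
##.....
.#.#..#
##.#.#.
##.#...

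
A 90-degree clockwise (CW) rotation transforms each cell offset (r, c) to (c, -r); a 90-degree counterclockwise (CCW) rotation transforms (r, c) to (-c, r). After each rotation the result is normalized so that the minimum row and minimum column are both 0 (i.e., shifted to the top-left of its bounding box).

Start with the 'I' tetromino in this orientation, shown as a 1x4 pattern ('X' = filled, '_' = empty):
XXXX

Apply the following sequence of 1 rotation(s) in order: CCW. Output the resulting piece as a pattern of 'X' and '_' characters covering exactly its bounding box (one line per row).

Start:
XXXX
After rotation 1 (CCW):
X
X
X
X

Answer: X
X
X
X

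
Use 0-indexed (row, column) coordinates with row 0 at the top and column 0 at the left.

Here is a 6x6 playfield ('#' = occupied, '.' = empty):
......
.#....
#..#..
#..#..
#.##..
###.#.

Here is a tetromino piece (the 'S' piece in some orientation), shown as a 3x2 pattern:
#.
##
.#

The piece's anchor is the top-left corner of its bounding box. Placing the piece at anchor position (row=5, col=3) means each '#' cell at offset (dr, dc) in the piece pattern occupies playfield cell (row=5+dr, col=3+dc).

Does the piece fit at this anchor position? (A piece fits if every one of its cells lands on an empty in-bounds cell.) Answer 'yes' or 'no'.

Check each piece cell at anchor (5, 3):
  offset (0,0) -> (5,3): empty -> OK
  offset (1,0) -> (6,3): out of bounds -> FAIL
  offset (1,1) -> (6,4): out of bounds -> FAIL
  offset (2,1) -> (7,4): out of bounds -> FAIL
All cells valid: no

Answer: no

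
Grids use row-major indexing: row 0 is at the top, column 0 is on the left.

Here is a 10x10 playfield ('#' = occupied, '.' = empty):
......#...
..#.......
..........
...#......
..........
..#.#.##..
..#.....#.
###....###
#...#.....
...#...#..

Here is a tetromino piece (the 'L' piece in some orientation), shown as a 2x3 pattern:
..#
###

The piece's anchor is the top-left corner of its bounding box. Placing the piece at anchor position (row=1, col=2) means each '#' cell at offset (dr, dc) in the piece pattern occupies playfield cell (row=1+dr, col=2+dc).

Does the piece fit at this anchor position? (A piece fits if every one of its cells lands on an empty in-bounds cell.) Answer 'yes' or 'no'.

Check each piece cell at anchor (1, 2):
  offset (0,2) -> (1,4): empty -> OK
  offset (1,0) -> (2,2): empty -> OK
  offset (1,1) -> (2,3): empty -> OK
  offset (1,2) -> (2,4): empty -> OK
All cells valid: yes

Answer: yes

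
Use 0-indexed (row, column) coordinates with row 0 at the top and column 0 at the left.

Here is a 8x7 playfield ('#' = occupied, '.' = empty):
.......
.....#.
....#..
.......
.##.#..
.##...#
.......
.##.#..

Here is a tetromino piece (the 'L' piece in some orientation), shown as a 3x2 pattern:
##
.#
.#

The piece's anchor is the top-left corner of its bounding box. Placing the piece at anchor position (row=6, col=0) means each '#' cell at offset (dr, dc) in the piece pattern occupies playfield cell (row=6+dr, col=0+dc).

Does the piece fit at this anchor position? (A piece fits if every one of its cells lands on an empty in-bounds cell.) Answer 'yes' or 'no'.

Answer: no

Derivation:
Check each piece cell at anchor (6, 0):
  offset (0,0) -> (6,0): empty -> OK
  offset (0,1) -> (6,1): empty -> OK
  offset (1,1) -> (7,1): occupied ('#') -> FAIL
  offset (2,1) -> (8,1): out of bounds -> FAIL
All cells valid: no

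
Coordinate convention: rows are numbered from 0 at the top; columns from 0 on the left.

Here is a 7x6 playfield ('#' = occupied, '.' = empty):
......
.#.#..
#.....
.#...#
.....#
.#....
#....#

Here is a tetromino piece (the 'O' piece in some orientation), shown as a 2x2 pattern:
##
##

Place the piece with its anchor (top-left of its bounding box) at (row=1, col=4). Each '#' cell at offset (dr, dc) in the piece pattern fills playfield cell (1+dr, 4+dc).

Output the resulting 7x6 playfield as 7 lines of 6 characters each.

Answer: ......
.#.###
#...##
.#...#
.....#
.#....
#....#

Derivation:
Fill (1+0,4+0) = (1,4)
Fill (1+0,4+1) = (1,5)
Fill (1+1,4+0) = (2,4)
Fill (1+1,4+1) = (2,5)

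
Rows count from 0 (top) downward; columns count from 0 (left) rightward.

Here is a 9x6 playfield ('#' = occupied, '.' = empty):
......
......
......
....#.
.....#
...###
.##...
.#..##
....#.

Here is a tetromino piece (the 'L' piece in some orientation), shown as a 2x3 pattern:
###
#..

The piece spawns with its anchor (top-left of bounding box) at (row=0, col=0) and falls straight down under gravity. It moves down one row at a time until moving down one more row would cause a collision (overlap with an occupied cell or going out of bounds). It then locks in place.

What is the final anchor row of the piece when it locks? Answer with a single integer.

Spawn at (row=0, col=0). Try each row:
  row 0: fits
  row 1: fits
  row 2: fits
  row 3: fits
  row 4: fits
  row 5: fits
  row 6: blocked -> lock at row 5

Answer: 5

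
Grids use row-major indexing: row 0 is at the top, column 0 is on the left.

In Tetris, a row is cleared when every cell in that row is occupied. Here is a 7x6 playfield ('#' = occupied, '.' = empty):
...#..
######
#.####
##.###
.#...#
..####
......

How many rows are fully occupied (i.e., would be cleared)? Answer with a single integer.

Check each row:
  row 0: 5 empty cells -> not full
  row 1: 0 empty cells -> FULL (clear)
  row 2: 1 empty cell -> not full
  row 3: 1 empty cell -> not full
  row 4: 4 empty cells -> not full
  row 5: 2 empty cells -> not full
  row 6: 6 empty cells -> not full
Total rows cleared: 1

Answer: 1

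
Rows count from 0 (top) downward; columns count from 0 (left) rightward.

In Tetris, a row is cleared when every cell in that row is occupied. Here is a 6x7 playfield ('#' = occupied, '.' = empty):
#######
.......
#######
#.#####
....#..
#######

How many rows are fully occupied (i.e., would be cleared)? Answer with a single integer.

Answer: 3

Derivation:
Check each row:
  row 0: 0 empty cells -> FULL (clear)
  row 1: 7 empty cells -> not full
  row 2: 0 empty cells -> FULL (clear)
  row 3: 1 empty cell -> not full
  row 4: 6 empty cells -> not full
  row 5: 0 empty cells -> FULL (clear)
Total rows cleared: 3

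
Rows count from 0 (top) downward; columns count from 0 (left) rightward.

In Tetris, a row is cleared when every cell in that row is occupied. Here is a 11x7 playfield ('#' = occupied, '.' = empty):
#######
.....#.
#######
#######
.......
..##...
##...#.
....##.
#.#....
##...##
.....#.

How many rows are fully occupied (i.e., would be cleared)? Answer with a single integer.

Check each row:
  row 0: 0 empty cells -> FULL (clear)
  row 1: 6 empty cells -> not full
  row 2: 0 empty cells -> FULL (clear)
  row 3: 0 empty cells -> FULL (clear)
  row 4: 7 empty cells -> not full
  row 5: 5 empty cells -> not full
  row 6: 4 empty cells -> not full
  row 7: 5 empty cells -> not full
  row 8: 5 empty cells -> not full
  row 9: 3 empty cells -> not full
  row 10: 6 empty cells -> not full
Total rows cleared: 3

Answer: 3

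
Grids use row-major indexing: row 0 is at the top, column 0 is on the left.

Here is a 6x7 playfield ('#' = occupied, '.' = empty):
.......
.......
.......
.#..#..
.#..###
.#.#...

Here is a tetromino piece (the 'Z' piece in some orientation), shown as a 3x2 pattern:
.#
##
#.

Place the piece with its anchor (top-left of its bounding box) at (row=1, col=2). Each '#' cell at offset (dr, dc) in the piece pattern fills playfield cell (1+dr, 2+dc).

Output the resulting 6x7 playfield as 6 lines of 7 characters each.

Answer: .......
...#...
..##...
.##.#..
.#..###
.#.#...

Derivation:
Fill (1+0,2+1) = (1,3)
Fill (1+1,2+0) = (2,2)
Fill (1+1,2+1) = (2,3)
Fill (1+2,2+0) = (3,2)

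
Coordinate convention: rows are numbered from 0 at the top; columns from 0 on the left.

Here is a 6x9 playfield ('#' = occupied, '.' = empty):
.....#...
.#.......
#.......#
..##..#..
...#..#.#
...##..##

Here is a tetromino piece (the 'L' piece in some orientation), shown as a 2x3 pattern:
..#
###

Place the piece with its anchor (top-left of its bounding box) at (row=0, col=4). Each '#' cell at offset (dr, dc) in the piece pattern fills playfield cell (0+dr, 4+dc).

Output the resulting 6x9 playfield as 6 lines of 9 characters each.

Answer: .....##..
.#..###..
#.......#
..##..#..
...#..#.#
...##..##

Derivation:
Fill (0+0,4+2) = (0,6)
Fill (0+1,4+0) = (1,4)
Fill (0+1,4+1) = (1,5)
Fill (0+1,4+2) = (1,6)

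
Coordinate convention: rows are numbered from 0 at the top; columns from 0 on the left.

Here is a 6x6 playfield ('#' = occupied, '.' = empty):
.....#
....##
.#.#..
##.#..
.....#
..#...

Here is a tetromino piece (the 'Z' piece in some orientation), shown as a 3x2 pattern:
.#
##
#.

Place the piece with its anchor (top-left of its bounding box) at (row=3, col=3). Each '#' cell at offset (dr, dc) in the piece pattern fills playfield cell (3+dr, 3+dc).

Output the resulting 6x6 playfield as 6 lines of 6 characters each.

Fill (3+0,3+1) = (3,4)
Fill (3+1,3+0) = (4,3)
Fill (3+1,3+1) = (4,4)
Fill (3+2,3+0) = (5,3)

Answer: .....#
....##
.#.#..
##.##.
...###
..##..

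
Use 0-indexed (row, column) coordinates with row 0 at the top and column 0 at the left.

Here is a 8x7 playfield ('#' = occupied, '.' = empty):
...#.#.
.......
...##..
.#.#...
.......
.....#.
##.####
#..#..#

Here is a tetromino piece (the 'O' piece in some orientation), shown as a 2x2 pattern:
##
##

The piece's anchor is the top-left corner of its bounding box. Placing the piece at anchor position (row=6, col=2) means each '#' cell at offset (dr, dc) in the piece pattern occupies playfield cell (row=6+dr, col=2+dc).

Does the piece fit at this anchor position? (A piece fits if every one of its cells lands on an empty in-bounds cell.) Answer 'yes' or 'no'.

Check each piece cell at anchor (6, 2):
  offset (0,0) -> (6,2): empty -> OK
  offset (0,1) -> (6,3): occupied ('#') -> FAIL
  offset (1,0) -> (7,2): empty -> OK
  offset (1,1) -> (7,3): occupied ('#') -> FAIL
All cells valid: no

Answer: no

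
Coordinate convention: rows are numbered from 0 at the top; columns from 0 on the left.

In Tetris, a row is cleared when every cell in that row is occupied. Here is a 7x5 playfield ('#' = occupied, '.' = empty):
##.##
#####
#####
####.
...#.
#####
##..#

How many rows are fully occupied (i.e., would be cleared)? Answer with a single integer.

Answer: 3

Derivation:
Check each row:
  row 0: 1 empty cell -> not full
  row 1: 0 empty cells -> FULL (clear)
  row 2: 0 empty cells -> FULL (clear)
  row 3: 1 empty cell -> not full
  row 4: 4 empty cells -> not full
  row 5: 0 empty cells -> FULL (clear)
  row 6: 2 empty cells -> not full
Total rows cleared: 3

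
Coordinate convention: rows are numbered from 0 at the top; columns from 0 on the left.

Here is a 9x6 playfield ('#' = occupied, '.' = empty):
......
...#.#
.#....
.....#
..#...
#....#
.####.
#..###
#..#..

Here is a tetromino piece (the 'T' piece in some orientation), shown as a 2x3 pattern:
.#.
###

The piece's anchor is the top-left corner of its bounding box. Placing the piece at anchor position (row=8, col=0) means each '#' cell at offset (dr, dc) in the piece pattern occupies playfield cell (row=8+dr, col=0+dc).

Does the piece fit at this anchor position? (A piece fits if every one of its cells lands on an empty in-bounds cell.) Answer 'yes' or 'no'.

Check each piece cell at anchor (8, 0):
  offset (0,1) -> (8,1): empty -> OK
  offset (1,0) -> (9,0): out of bounds -> FAIL
  offset (1,1) -> (9,1): out of bounds -> FAIL
  offset (1,2) -> (9,2): out of bounds -> FAIL
All cells valid: no

Answer: no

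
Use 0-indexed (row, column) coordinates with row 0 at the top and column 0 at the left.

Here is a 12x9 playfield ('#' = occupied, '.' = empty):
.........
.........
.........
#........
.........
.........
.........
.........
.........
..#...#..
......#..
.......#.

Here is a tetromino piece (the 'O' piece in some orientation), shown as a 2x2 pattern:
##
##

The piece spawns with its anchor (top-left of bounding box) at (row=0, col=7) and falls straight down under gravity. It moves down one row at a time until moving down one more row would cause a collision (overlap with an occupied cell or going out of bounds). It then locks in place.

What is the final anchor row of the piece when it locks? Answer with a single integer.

Spawn at (row=0, col=7). Try each row:
  row 0: fits
  row 1: fits
  row 2: fits
  row 3: fits
  row 4: fits
  row 5: fits
  row 6: fits
  row 7: fits
  row 8: fits
  row 9: fits
  row 10: blocked -> lock at row 9

Answer: 9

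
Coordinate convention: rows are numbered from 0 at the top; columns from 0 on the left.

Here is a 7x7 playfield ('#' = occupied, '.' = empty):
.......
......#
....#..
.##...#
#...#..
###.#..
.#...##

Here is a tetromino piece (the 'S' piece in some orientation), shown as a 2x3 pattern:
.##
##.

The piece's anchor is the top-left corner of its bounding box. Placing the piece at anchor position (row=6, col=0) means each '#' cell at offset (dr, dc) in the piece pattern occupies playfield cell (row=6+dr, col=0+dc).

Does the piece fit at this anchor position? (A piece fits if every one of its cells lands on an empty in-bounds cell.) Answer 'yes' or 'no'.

Answer: no

Derivation:
Check each piece cell at anchor (6, 0):
  offset (0,1) -> (6,1): occupied ('#') -> FAIL
  offset (0,2) -> (6,2): empty -> OK
  offset (1,0) -> (7,0): out of bounds -> FAIL
  offset (1,1) -> (7,1): out of bounds -> FAIL
All cells valid: no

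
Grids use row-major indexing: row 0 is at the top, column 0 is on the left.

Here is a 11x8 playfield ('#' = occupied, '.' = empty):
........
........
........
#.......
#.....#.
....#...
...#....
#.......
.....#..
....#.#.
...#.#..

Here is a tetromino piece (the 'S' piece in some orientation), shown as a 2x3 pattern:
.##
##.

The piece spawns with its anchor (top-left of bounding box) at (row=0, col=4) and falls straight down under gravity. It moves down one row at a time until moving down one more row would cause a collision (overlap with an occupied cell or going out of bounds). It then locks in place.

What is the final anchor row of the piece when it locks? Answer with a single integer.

Answer: 3

Derivation:
Spawn at (row=0, col=4). Try each row:
  row 0: fits
  row 1: fits
  row 2: fits
  row 3: fits
  row 4: blocked -> lock at row 3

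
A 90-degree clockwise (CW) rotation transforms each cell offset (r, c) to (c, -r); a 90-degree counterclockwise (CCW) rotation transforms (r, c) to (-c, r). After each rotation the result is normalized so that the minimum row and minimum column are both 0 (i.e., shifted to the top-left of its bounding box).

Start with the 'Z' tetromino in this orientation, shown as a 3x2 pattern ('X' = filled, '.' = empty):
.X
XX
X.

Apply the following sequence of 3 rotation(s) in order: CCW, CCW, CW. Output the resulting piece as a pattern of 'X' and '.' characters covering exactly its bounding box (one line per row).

Start:
.X
XX
X.
After rotation 1 (CCW):
XX.
.XX
After rotation 2 (CCW):
.X
XX
X.
After rotation 3 (CW):
XX.
.XX

Answer: XX.
.XX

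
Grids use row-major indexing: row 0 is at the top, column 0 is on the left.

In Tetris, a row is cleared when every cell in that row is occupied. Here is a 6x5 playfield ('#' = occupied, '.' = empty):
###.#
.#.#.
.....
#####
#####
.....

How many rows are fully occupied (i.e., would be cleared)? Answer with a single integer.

Check each row:
  row 0: 1 empty cell -> not full
  row 1: 3 empty cells -> not full
  row 2: 5 empty cells -> not full
  row 3: 0 empty cells -> FULL (clear)
  row 4: 0 empty cells -> FULL (clear)
  row 5: 5 empty cells -> not full
Total rows cleared: 2

Answer: 2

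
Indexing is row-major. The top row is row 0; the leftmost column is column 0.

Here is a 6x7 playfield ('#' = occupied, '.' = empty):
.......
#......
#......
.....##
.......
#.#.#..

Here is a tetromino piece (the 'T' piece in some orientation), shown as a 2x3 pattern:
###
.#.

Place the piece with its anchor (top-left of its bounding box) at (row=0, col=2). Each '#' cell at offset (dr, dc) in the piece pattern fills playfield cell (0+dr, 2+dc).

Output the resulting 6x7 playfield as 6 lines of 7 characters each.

Answer: ..###..
#..#...
#......
.....##
.......
#.#.#..

Derivation:
Fill (0+0,2+0) = (0,2)
Fill (0+0,2+1) = (0,3)
Fill (0+0,2+2) = (0,4)
Fill (0+1,2+1) = (1,3)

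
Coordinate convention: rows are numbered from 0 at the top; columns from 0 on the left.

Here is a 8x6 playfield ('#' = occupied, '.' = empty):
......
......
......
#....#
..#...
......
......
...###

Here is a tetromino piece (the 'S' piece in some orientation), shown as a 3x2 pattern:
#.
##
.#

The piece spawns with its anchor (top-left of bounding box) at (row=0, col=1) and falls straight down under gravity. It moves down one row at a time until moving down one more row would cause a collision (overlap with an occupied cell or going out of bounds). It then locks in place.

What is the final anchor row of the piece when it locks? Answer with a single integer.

Answer: 1

Derivation:
Spawn at (row=0, col=1). Try each row:
  row 0: fits
  row 1: fits
  row 2: blocked -> lock at row 1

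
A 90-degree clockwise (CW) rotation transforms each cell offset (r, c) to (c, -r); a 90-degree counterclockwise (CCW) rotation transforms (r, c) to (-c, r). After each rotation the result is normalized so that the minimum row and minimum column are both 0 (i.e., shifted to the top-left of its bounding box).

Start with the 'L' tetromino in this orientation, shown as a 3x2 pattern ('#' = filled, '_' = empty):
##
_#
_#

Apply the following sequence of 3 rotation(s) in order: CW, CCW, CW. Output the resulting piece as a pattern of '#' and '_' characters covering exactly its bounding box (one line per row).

Answer: __#
###

Derivation:
Start:
##
_#
_#
After rotation 1 (CW):
__#
###
After rotation 2 (CCW):
##
_#
_#
After rotation 3 (CW):
__#
###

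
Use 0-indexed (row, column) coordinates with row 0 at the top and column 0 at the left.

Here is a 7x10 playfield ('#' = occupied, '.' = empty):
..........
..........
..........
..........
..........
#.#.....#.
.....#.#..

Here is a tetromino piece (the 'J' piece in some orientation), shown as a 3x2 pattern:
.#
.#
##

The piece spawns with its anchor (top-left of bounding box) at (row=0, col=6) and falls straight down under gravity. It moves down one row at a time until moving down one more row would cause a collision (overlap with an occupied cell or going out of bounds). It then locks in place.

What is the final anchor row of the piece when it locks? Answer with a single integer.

Answer: 3

Derivation:
Spawn at (row=0, col=6). Try each row:
  row 0: fits
  row 1: fits
  row 2: fits
  row 3: fits
  row 4: blocked -> lock at row 3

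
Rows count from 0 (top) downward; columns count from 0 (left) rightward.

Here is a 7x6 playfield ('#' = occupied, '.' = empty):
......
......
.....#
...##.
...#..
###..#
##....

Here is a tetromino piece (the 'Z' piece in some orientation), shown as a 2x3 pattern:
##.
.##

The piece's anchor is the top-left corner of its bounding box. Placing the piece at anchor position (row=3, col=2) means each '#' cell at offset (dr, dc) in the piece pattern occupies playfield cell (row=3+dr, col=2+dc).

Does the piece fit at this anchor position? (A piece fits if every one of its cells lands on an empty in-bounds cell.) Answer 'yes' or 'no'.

Answer: no

Derivation:
Check each piece cell at anchor (3, 2):
  offset (0,0) -> (3,2): empty -> OK
  offset (0,1) -> (3,3): occupied ('#') -> FAIL
  offset (1,1) -> (4,3): occupied ('#') -> FAIL
  offset (1,2) -> (4,4): empty -> OK
All cells valid: no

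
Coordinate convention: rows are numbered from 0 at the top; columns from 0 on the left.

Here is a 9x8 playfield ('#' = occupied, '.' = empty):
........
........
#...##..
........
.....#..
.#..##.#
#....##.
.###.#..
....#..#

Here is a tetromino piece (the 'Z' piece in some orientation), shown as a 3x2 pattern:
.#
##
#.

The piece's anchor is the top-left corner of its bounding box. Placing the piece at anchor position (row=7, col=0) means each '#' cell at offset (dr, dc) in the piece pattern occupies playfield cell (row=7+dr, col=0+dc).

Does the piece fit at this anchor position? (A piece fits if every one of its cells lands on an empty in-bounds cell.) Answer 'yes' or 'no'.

Answer: no

Derivation:
Check each piece cell at anchor (7, 0):
  offset (0,1) -> (7,1): occupied ('#') -> FAIL
  offset (1,0) -> (8,0): empty -> OK
  offset (1,1) -> (8,1): empty -> OK
  offset (2,0) -> (9,0): out of bounds -> FAIL
All cells valid: no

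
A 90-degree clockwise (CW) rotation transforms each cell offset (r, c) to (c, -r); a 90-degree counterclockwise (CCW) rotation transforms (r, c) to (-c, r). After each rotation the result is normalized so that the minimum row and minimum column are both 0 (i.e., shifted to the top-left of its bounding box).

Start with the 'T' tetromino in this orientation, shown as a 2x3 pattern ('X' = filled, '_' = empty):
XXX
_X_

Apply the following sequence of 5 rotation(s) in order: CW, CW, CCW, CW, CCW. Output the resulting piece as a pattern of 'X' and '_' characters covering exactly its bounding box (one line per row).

Answer: _X
XX
_X

Derivation:
Start:
XXX
_X_
After rotation 1 (CW):
_X
XX
_X
After rotation 2 (CW):
_X_
XXX
After rotation 3 (CCW):
_X
XX
_X
After rotation 4 (CW):
_X_
XXX
After rotation 5 (CCW):
_X
XX
_X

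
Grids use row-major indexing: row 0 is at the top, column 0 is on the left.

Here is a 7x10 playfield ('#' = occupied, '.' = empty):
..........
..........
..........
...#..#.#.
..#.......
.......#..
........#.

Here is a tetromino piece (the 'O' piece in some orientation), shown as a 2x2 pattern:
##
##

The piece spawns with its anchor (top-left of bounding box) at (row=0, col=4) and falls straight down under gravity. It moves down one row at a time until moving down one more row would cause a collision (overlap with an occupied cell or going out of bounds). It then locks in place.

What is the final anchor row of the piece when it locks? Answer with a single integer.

Answer: 5

Derivation:
Spawn at (row=0, col=4). Try each row:
  row 0: fits
  row 1: fits
  row 2: fits
  row 3: fits
  row 4: fits
  row 5: fits
  row 6: blocked -> lock at row 5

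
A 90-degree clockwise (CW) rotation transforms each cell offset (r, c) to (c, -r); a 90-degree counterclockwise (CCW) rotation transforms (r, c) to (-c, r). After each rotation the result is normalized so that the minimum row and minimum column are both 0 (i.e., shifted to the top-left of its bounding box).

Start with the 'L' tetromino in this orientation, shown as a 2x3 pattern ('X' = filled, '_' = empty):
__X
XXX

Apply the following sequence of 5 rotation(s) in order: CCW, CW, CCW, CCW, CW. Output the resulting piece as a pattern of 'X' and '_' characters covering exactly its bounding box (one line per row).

Answer: XX
_X
_X

Derivation:
Start:
__X
XXX
After rotation 1 (CCW):
XX
_X
_X
After rotation 2 (CW):
__X
XXX
After rotation 3 (CCW):
XX
_X
_X
After rotation 4 (CCW):
XXX
X__
After rotation 5 (CW):
XX
_X
_X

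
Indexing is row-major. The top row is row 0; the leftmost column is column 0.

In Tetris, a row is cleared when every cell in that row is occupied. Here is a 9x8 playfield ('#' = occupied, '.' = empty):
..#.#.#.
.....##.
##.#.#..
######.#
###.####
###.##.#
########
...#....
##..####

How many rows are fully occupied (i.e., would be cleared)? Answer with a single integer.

Answer: 1

Derivation:
Check each row:
  row 0: 5 empty cells -> not full
  row 1: 6 empty cells -> not full
  row 2: 4 empty cells -> not full
  row 3: 1 empty cell -> not full
  row 4: 1 empty cell -> not full
  row 5: 2 empty cells -> not full
  row 6: 0 empty cells -> FULL (clear)
  row 7: 7 empty cells -> not full
  row 8: 2 empty cells -> not full
Total rows cleared: 1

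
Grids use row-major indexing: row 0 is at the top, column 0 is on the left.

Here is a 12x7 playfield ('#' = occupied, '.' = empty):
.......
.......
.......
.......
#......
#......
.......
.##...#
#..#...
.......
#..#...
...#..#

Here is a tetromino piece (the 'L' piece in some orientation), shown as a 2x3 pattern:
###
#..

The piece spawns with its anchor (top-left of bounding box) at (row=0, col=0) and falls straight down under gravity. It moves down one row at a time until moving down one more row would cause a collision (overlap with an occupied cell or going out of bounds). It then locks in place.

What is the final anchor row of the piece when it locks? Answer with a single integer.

Answer: 2

Derivation:
Spawn at (row=0, col=0). Try each row:
  row 0: fits
  row 1: fits
  row 2: fits
  row 3: blocked -> lock at row 2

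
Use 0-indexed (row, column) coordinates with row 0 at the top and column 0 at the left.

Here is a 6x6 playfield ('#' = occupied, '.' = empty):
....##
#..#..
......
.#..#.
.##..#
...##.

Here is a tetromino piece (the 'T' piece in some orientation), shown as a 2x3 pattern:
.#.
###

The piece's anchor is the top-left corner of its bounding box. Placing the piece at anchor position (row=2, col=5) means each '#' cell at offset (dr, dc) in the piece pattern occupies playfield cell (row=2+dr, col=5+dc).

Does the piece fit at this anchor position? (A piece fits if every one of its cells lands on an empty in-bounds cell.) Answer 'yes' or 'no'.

Answer: no

Derivation:
Check each piece cell at anchor (2, 5):
  offset (0,1) -> (2,6): out of bounds -> FAIL
  offset (1,0) -> (3,5): empty -> OK
  offset (1,1) -> (3,6): out of bounds -> FAIL
  offset (1,2) -> (3,7): out of bounds -> FAIL
All cells valid: no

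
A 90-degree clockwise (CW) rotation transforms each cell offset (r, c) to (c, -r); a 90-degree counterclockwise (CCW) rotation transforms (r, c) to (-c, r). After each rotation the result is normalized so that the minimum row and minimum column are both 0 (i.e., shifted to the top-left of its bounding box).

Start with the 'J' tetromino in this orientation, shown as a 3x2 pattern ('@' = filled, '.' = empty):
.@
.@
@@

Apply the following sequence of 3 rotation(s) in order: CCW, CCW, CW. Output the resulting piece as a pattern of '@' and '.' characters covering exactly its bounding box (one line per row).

Answer: @@@
..@

Derivation:
Start:
.@
.@
@@
After rotation 1 (CCW):
@@@
..@
After rotation 2 (CCW):
@@
@.
@.
After rotation 3 (CW):
@@@
..@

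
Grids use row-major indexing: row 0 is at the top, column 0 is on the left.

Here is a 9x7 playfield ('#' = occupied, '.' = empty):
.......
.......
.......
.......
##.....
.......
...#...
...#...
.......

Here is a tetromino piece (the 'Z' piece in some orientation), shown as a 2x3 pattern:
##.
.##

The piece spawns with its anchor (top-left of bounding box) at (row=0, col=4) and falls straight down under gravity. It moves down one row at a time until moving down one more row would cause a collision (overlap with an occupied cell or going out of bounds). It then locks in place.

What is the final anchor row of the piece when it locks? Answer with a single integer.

Spawn at (row=0, col=4). Try each row:
  row 0: fits
  row 1: fits
  row 2: fits
  row 3: fits
  row 4: fits
  row 5: fits
  row 6: fits
  row 7: fits
  row 8: blocked -> lock at row 7

Answer: 7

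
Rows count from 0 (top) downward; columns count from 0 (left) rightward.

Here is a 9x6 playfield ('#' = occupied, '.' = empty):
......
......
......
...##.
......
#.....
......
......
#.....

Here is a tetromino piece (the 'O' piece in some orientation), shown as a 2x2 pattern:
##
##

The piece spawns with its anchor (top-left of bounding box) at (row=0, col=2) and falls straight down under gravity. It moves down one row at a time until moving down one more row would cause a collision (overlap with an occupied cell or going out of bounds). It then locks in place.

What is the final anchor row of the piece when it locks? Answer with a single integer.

Answer: 1

Derivation:
Spawn at (row=0, col=2). Try each row:
  row 0: fits
  row 1: fits
  row 2: blocked -> lock at row 1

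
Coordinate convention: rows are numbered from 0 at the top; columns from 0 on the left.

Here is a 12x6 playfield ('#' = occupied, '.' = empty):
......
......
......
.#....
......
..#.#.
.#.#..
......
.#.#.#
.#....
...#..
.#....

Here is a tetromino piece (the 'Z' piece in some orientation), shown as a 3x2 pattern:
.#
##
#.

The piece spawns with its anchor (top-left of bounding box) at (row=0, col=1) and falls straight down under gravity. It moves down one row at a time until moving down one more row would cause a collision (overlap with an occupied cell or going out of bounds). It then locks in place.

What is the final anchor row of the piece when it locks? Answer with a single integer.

Spawn at (row=0, col=1). Try each row:
  row 0: fits
  row 1: blocked -> lock at row 0

Answer: 0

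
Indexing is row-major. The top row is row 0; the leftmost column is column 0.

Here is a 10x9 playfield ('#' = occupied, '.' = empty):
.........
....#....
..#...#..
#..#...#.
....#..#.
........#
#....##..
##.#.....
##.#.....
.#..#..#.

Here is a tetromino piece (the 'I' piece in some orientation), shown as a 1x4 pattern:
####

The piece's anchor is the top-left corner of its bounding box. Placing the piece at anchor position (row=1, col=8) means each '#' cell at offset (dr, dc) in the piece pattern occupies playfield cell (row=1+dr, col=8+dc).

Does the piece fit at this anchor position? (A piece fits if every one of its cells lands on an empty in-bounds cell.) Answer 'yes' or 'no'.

Check each piece cell at anchor (1, 8):
  offset (0,0) -> (1,8): empty -> OK
  offset (0,1) -> (1,9): out of bounds -> FAIL
  offset (0,2) -> (1,10): out of bounds -> FAIL
  offset (0,3) -> (1,11): out of bounds -> FAIL
All cells valid: no

Answer: no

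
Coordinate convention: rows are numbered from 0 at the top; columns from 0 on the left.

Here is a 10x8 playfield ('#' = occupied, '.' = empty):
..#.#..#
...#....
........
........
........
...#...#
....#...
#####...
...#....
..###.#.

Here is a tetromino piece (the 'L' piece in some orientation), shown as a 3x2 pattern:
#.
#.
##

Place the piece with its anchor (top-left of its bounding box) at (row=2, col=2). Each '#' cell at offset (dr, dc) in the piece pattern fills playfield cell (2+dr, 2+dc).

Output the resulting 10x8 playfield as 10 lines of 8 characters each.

Answer: ..#.#..#
...#....
..#.....
..#.....
..##....
...#...#
....#...
#####...
...#....
..###.#.

Derivation:
Fill (2+0,2+0) = (2,2)
Fill (2+1,2+0) = (3,2)
Fill (2+2,2+0) = (4,2)
Fill (2+2,2+1) = (4,3)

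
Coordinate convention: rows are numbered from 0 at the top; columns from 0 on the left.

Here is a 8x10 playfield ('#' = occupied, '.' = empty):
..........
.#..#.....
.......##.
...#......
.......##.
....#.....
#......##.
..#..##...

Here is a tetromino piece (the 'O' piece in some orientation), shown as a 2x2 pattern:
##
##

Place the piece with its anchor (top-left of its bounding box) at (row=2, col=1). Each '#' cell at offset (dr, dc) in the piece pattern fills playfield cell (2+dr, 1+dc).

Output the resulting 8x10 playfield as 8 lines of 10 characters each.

Fill (2+0,1+0) = (2,1)
Fill (2+0,1+1) = (2,2)
Fill (2+1,1+0) = (3,1)
Fill (2+1,1+1) = (3,2)

Answer: ..........
.#..#.....
.##....##.
.###......
.......##.
....#.....
#......##.
..#..##...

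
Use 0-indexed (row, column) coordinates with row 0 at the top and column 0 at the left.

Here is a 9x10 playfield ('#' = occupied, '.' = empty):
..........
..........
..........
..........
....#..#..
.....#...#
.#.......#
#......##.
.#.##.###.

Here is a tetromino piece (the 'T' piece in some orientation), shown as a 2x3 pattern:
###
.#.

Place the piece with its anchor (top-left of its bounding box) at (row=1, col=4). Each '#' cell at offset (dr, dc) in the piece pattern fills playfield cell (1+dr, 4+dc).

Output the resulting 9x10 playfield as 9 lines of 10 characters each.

Answer: ..........
....###...
.....#....
..........
....#..#..
.....#...#
.#.......#
#......##.
.#.##.###.

Derivation:
Fill (1+0,4+0) = (1,4)
Fill (1+0,4+1) = (1,5)
Fill (1+0,4+2) = (1,6)
Fill (1+1,4+1) = (2,5)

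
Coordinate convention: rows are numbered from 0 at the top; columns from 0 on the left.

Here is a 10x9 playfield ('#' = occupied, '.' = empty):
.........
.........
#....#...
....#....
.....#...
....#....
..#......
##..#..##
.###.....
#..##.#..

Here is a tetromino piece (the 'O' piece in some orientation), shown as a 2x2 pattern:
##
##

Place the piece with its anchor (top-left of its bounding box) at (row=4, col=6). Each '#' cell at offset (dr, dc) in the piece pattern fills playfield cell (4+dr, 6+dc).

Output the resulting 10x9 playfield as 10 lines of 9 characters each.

Fill (4+0,6+0) = (4,6)
Fill (4+0,6+1) = (4,7)
Fill (4+1,6+0) = (5,6)
Fill (4+1,6+1) = (5,7)

Answer: .........
.........
#....#...
....#....
.....###.
....#.##.
..#......
##..#..##
.###.....
#..##.#..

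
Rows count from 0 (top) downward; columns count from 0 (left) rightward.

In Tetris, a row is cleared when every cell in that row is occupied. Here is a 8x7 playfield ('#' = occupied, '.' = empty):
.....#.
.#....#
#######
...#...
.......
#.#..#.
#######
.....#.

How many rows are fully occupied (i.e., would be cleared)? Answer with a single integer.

Answer: 2

Derivation:
Check each row:
  row 0: 6 empty cells -> not full
  row 1: 5 empty cells -> not full
  row 2: 0 empty cells -> FULL (clear)
  row 3: 6 empty cells -> not full
  row 4: 7 empty cells -> not full
  row 5: 4 empty cells -> not full
  row 6: 0 empty cells -> FULL (clear)
  row 7: 6 empty cells -> not full
Total rows cleared: 2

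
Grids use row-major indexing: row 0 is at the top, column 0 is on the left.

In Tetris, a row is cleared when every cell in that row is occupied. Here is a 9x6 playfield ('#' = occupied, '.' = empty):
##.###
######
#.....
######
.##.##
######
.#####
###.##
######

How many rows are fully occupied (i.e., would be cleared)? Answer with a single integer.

Check each row:
  row 0: 1 empty cell -> not full
  row 1: 0 empty cells -> FULL (clear)
  row 2: 5 empty cells -> not full
  row 3: 0 empty cells -> FULL (clear)
  row 4: 2 empty cells -> not full
  row 5: 0 empty cells -> FULL (clear)
  row 6: 1 empty cell -> not full
  row 7: 1 empty cell -> not full
  row 8: 0 empty cells -> FULL (clear)
Total rows cleared: 4

Answer: 4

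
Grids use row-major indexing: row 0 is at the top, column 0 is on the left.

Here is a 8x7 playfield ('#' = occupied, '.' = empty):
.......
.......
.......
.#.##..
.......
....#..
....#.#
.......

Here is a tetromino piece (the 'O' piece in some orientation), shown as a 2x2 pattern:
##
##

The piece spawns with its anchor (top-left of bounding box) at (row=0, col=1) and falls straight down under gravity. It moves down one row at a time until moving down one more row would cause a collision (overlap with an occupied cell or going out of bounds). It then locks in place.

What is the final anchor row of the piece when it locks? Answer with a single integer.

Answer: 1

Derivation:
Spawn at (row=0, col=1). Try each row:
  row 0: fits
  row 1: fits
  row 2: blocked -> lock at row 1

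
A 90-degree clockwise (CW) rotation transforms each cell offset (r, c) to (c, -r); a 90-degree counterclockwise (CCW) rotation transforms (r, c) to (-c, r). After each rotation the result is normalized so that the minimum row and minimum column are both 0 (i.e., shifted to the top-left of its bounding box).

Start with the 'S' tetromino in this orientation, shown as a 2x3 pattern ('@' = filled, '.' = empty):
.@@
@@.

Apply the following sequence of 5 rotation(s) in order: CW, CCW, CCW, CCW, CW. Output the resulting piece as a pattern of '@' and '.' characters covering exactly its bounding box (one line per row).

Answer: @.
@@
.@

Derivation:
Start:
.@@
@@.
After rotation 1 (CW):
@.
@@
.@
After rotation 2 (CCW):
.@@
@@.
After rotation 3 (CCW):
@.
@@
.@
After rotation 4 (CCW):
.@@
@@.
After rotation 5 (CW):
@.
@@
.@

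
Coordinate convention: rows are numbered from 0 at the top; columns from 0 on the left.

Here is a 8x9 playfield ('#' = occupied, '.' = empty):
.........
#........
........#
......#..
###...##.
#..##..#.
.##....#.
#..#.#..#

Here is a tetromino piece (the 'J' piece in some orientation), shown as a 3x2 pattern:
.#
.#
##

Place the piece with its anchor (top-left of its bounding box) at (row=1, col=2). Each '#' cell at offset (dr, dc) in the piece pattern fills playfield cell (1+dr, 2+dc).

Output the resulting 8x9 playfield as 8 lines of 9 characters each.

Fill (1+0,2+1) = (1,3)
Fill (1+1,2+1) = (2,3)
Fill (1+2,2+0) = (3,2)
Fill (1+2,2+1) = (3,3)

Answer: .........
#..#.....
...#....#
..##..#..
###...##.
#..##..#.
.##....#.
#..#.#..#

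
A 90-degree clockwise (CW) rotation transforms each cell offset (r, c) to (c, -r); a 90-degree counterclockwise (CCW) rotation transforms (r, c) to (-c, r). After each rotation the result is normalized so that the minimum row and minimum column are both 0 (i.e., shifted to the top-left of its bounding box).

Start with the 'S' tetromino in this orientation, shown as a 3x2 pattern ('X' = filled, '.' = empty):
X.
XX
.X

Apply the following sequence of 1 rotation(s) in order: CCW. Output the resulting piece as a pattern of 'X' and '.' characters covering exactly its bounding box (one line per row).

Answer: .XX
XX.

Derivation:
Start:
X.
XX
.X
After rotation 1 (CCW):
.XX
XX.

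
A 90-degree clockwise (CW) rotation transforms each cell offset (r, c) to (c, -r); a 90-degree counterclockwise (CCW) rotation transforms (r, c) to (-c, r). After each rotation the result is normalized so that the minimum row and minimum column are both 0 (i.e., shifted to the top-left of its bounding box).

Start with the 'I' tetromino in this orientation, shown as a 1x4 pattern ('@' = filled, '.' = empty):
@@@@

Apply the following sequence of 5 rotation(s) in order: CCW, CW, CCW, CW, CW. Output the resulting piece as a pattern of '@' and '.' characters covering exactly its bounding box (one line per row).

Start:
@@@@
After rotation 1 (CCW):
@
@
@
@
After rotation 2 (CW):
@@@@
After rotation 3 (CCW):
@
@
@
@
After rotation 4 (CW):
@@@@
After rotation 5 (CW):
@
@
@
@

Answer: @
@
@
@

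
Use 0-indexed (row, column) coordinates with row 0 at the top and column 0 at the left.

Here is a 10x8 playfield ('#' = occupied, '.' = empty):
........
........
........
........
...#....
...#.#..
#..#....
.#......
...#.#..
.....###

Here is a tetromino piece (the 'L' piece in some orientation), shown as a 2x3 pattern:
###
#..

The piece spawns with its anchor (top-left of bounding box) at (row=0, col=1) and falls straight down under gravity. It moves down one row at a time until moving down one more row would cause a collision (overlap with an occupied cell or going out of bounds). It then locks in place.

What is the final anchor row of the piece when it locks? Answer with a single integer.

Spawn at (row=0, col=1). Try each row:
  row 0: fits
  row 1: fits
  row 2: fits
  row 3: fits
  row 4: blocked -> lock at row 3

Answer: 3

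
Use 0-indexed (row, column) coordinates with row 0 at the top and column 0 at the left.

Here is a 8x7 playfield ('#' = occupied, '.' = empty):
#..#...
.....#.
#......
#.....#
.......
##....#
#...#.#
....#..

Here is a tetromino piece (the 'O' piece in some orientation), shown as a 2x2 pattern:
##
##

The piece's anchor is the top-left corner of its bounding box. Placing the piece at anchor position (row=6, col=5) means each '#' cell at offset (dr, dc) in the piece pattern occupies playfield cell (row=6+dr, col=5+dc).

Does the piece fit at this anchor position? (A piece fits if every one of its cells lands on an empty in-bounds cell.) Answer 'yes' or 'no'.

Check each piece cell at anchor (6, 5):
  offset (0,0) -> (6,5): empty -> OK
  offset (0,1) -> (6,6): occupied ('#') -> FAIL
  offset (1,0) -> (7,5): empty -> OK
  offset (1,1) -> (7,6): empty -> OK
All cells valid: no

Answer: no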